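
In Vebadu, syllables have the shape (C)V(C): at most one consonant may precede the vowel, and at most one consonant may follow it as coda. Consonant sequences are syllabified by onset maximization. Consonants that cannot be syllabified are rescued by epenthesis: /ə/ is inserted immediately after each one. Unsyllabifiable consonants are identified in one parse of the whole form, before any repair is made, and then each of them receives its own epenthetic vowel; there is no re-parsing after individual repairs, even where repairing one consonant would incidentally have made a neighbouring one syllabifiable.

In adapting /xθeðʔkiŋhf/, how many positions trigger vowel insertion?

The unsyllabifiable consonants are /x/, /ʔ/, /h/, /f/; each receives one epenthetic vowel.

4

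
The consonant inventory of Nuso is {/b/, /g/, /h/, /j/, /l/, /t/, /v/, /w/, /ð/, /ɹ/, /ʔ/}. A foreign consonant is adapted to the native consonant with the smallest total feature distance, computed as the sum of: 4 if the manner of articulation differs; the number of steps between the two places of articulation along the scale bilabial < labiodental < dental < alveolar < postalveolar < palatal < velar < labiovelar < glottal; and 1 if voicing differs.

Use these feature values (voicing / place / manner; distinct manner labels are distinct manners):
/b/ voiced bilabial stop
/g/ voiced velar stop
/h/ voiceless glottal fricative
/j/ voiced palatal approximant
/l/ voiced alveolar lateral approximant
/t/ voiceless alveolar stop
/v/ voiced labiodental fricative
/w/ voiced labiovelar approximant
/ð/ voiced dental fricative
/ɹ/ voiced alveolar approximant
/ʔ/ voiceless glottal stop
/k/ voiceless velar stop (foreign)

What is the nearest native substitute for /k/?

g

/g/ is closest: same manner (stop), place distance 0 (velar→velar), voicing differs (+1); total 1. Next closest is /ʔ/ at distance 2.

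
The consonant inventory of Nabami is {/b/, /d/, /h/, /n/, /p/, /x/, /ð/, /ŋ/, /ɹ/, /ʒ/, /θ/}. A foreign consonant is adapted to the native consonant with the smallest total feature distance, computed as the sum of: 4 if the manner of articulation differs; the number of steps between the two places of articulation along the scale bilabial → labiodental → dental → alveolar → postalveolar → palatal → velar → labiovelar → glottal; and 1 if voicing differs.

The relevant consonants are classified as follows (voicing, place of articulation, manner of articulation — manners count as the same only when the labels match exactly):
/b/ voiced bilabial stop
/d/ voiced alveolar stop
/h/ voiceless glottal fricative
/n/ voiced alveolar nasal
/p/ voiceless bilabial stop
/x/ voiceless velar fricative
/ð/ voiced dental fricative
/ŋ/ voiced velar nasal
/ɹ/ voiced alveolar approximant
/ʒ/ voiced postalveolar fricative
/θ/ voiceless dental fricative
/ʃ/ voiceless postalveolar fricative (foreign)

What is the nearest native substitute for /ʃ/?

ʒ

/ʒ/ is closest: same manner (fricative), place distance 0 (postalveolar→postalveolar), voicing differs (+1); total 1. Next closest is /x/ at distance 2.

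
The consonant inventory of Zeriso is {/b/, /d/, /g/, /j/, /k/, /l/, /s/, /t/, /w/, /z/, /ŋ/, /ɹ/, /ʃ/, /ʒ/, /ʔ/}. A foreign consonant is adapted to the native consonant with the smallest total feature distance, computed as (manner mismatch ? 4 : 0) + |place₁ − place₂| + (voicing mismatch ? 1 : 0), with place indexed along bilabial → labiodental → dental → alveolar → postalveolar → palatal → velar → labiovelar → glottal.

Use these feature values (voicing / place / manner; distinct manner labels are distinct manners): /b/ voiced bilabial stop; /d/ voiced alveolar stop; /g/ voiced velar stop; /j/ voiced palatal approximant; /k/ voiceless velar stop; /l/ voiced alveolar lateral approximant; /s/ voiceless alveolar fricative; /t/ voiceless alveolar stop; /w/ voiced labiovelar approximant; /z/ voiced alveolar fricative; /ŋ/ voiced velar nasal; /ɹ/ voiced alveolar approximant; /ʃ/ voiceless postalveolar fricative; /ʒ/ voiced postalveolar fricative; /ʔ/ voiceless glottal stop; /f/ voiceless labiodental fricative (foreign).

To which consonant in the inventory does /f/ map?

s

/s/ is closest: same manner (fricative), place distance 2 (labiodental→alveolar), same voicing; total 2. Next closest is /z/ at distance 3.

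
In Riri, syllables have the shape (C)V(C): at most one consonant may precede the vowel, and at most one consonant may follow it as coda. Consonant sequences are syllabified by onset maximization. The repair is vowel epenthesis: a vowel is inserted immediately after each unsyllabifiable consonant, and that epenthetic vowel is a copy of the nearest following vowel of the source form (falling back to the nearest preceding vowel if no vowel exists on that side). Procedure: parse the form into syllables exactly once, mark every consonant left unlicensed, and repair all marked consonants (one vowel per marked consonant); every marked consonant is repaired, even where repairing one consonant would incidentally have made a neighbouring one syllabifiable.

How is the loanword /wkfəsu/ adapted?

Syllabifying with onset maximization leaves /w/, /k/ stranded (at most one coda consonant is licensed; onsets are limited to one consonant).
Each unlicensed consonant becomes the onset of a new syllable: /w/ → /wə/, /k/ → /kə/.

wəkəfəsu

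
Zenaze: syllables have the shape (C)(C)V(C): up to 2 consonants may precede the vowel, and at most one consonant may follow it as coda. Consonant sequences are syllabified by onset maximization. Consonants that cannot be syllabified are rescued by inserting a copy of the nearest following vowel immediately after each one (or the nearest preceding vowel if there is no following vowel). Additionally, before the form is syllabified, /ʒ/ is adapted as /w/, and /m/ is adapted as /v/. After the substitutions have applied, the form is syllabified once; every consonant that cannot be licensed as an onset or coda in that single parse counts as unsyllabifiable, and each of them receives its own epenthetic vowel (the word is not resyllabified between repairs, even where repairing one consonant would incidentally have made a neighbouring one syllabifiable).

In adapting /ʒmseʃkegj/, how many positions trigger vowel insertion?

2

After substitution the input is /wvseʃkegj/.
The unsyllabifiable consonants are /w/, /j/; each receives one epenthetic vowel.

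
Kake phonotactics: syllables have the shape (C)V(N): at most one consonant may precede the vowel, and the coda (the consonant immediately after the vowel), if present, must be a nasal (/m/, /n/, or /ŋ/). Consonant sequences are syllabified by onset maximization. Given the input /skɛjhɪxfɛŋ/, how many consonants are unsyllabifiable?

Syllabifying with onset maximization leaves /s/, /j/, /x/ stranded (only a nasal (/m/, /n/, or /ŋ/) is licensed in coda position; onsets are limited to one consonant).

3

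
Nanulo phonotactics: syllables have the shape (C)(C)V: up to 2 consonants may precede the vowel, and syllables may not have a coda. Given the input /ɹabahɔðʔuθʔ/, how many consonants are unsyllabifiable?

The consonants /θ/, /ʔ/ cannot be parsed into a legal (C)(C)V syllable (no codas are permitted; onsets may contain at most 2 consonants).

2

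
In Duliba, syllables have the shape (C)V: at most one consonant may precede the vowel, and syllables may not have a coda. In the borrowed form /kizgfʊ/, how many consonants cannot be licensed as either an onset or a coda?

2

Syllabifying with onset maximization leaves /z/, /g/ stranded (no codas are permitted; onsets are limited to one consonant).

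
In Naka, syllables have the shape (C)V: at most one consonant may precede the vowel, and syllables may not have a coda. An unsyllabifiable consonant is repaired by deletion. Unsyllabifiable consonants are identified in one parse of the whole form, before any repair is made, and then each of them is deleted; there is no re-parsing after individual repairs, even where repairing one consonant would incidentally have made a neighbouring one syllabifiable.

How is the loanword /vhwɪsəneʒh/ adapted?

Under (C)V, the unsyllabifiable consonants are /v/, /h/, /ʒ/, /h/ (no codas are permitted; onsets are limited to one consonant).
Each unlicensed consonant is deleted: /v/, /h/, /ʒ/, /h/.

wɪsəne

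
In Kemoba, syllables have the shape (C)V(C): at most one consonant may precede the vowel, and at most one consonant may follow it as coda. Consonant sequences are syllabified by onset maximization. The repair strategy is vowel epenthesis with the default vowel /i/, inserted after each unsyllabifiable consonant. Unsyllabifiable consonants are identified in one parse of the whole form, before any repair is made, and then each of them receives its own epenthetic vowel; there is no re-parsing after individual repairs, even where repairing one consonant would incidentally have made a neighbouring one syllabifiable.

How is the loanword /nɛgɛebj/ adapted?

nɛgɛebji

Syllabifying with onset maximization leaves /j/ stranded (at most one coda consonant is licensed; onsets are limited to one consonant).
Inserting the epenthetic vowel yields /j/ → /ji/.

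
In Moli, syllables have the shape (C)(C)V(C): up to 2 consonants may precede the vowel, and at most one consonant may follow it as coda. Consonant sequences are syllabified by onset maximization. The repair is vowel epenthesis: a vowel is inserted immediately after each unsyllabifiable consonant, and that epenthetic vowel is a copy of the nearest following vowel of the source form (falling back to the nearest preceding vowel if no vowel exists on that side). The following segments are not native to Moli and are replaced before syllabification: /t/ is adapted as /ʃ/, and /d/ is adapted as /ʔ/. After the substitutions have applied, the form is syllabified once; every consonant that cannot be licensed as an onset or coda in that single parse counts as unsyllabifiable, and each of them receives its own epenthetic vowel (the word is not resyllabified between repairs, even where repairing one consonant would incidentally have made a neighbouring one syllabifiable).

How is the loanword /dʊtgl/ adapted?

Substitution: /d/ → /ʔ/, /t/ → /ʃ/, giving /ʔʊʃgl/.
Syllabifying with onset maximization leaves /g/, /l/ stranded (at most one coda consonant is licensed; onsets may contain at most 2 consonants).
Each unlicensed consonant becomes the onset of a new syllable: /g/ → /gʊ/, /l/ → /lʊ/.

ʔʊʃgʊlʊ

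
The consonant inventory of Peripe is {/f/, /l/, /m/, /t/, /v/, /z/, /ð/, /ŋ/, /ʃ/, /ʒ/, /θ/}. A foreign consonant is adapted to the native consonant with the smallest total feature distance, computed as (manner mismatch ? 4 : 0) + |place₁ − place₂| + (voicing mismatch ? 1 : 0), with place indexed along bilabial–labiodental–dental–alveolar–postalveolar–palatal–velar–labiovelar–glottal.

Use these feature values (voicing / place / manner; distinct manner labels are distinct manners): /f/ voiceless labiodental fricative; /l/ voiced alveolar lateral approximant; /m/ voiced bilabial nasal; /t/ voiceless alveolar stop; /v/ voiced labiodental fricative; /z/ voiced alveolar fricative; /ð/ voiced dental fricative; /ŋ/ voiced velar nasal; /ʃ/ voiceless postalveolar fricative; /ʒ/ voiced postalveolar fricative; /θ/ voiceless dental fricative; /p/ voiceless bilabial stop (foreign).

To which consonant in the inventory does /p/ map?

t

/t/ is closest: same manner (stop), place distance 3 (bilabial→alveolar), same voicing; total 3. Next closest is /f/ at distance 5.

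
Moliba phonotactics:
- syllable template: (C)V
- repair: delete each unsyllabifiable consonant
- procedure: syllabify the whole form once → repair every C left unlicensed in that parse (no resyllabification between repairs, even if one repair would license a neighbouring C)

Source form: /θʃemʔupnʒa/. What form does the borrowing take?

ʃeʔuʒa

The consonants /θ/, /m/, /p/, /n/ cannot be parsed into a legal (C)V syllable (no codas are permitted; onsets are limited to one consonant).
Each unlicensed consonant is deleted: /θ/, /m/, /p/, /n/.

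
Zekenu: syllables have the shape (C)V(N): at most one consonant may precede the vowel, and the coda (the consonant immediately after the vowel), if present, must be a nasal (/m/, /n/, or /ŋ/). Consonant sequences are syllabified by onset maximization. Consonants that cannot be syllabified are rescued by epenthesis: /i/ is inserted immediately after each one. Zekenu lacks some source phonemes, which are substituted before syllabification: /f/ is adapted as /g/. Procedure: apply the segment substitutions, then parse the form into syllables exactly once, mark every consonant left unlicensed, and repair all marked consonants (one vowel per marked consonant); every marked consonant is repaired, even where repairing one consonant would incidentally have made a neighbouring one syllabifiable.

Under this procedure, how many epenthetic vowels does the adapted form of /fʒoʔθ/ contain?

After substitution the input is /gʒoʔθ/.
The unsyllabifiable consonants are /g/, /ʔ/, /θ/; each receives one epenthetic vowel.

3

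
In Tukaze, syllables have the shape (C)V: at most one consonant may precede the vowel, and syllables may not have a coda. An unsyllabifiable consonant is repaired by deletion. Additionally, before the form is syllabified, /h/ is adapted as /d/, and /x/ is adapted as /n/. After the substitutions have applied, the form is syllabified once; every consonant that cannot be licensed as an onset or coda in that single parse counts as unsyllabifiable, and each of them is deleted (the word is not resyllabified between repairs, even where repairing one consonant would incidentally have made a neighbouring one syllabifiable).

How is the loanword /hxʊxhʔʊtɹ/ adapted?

Substitution: /h/ → /d/, /x/ → /n/, giving /dnʊndʔʊtɹ/.
Syllabifying with onset maximization leaves /d/, /n/, /d/, /t/, /ɹ/ stranded (no codas are permitted; onsets are limited to one consonant).
Deletion applies to /d/, /n/, /d/, /t/, /ɹ/.

nʊʔʊ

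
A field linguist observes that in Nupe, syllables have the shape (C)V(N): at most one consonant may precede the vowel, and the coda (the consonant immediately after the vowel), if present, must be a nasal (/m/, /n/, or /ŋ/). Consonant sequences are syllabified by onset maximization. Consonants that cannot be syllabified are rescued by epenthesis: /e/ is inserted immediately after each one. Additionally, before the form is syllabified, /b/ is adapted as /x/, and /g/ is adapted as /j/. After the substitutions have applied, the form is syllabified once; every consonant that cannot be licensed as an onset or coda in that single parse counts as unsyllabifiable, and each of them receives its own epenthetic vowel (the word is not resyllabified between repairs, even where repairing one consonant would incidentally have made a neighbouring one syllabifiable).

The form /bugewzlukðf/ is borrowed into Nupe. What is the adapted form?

Substitution: /b/ → /x/, /g/ → /j/, giving /xujewzlukðf/.
The consonants /w/, /z/, /k/, /ð/, /f/ cannot be parsed into a legal (C)V(N) syllable (only a nasal (/m/, /n/, or /ŋ/) is licensed in coda position; onsets are limited to one consonant).
Each unlicensed consonant becomes the onset of a new syllable: /w/ → /we/, /z/ → /ze/, /k/ → /ke/, /ð/ → /ðe/, /f/ → /fe/.

xujewezelukeðefe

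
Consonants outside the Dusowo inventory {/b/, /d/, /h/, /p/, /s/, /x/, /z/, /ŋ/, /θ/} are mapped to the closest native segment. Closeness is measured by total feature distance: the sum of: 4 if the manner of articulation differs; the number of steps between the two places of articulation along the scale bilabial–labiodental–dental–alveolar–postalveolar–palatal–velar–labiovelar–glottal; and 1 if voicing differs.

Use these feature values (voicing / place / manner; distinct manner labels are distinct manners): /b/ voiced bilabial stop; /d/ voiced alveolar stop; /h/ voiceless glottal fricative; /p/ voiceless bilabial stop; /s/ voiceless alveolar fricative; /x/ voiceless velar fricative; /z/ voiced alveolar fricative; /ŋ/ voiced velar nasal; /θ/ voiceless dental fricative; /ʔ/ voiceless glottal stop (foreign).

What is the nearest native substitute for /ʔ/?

/h/ is closest: manner differs (stop→fricative, +4), place distance 0 (glottal→glottal), same voicing; total 4. Next closest is /d/ at distance 6.

h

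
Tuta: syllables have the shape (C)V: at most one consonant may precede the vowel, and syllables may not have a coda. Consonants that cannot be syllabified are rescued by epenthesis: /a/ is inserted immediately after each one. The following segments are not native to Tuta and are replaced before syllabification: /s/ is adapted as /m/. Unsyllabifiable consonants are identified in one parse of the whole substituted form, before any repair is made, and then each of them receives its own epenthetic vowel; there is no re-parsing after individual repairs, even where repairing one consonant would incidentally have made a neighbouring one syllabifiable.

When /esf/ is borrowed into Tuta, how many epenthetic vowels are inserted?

After substitution the input is /emf/.
The unsyllabifiable consonants are /m/, /f/; each receives one epenthetic vowel.

2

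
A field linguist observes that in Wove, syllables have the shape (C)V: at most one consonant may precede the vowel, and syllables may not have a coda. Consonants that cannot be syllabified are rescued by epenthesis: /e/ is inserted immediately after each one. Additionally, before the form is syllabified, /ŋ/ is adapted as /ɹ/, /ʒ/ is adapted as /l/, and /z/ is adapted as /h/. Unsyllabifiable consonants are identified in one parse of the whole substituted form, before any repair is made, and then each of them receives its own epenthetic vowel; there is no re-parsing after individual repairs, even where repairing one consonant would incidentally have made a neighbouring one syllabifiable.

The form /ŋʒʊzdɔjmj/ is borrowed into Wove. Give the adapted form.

Substitution: /ŋ/ → /ɹ/, /ʒ/ → /l/, /z/ → /h/, giving /ɹlʊhdɔjmj/.
Under (C)V, the unsyllabifiable consonants are /ɹ/, /h/, /j/, /m/, /j/ (no codas are permitted; onsets are limited to one consonant).
Epenthesis after each stranded consonant: /ɹ/ → /ɹe/, /h/ → /he/, /j/ → /je/, /m/ → /me/, /j/ → /je/.

ɹelʊhedɔjemeje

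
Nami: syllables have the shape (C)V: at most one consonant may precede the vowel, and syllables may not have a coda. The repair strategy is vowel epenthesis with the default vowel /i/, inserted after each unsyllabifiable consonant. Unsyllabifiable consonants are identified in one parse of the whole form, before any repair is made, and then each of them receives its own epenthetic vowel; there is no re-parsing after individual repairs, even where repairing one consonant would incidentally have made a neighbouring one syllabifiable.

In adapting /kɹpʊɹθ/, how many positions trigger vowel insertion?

The unsyllabifiable consonants are /k/, /ɹ/, /ɹ/, /θ/; each receives one epenthetic vowel.

4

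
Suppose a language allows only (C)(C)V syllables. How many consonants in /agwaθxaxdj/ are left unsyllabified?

3

The consonants /x/, /d/, /j/ cannot be parsed into a legal (C)(C)V syllable (no codas are permitted; onsets may contain at most 2 consonants).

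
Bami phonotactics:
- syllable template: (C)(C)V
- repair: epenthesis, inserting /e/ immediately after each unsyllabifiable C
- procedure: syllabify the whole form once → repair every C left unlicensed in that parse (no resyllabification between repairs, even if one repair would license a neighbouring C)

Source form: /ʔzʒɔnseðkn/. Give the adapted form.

Under (C)(C)V, the unsyllabifiable consonants are /ʔ/, /ð/, /k/, /n/ (no codas are permitted; onsets may contain at most 2 consonants).
Each unlicensed consonant becomes the onset of a new syllable: /ʔ/ → /ʔe/, /ð/ → /ðe/, /k/ → /ke/, /n/ → /ne/.

ʔezʒɔnseðekene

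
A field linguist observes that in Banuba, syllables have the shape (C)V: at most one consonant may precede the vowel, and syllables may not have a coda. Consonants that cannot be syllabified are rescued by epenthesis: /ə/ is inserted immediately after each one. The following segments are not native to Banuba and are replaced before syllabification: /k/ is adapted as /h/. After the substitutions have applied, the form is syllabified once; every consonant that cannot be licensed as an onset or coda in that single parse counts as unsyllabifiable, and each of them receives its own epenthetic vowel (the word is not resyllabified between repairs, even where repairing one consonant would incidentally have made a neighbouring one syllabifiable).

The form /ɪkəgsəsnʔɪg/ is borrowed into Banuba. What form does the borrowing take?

ɪhəgəsəsənəʔɪgə

Substitution: /k/ → /h/, giving /ɪhəgsəsnʔɪg/.
The consonants /g/, /s/, /n/, /g/ cannot be parsed into a legal (C)V syllable (no codas are permitted; onsets are limited to one consonant).
Each unlicensed consonant becomes the onset of a new syllable: /g/ → /gə/, /s/ → /sə/, /n/ → /nə/, /g/ → /gə/.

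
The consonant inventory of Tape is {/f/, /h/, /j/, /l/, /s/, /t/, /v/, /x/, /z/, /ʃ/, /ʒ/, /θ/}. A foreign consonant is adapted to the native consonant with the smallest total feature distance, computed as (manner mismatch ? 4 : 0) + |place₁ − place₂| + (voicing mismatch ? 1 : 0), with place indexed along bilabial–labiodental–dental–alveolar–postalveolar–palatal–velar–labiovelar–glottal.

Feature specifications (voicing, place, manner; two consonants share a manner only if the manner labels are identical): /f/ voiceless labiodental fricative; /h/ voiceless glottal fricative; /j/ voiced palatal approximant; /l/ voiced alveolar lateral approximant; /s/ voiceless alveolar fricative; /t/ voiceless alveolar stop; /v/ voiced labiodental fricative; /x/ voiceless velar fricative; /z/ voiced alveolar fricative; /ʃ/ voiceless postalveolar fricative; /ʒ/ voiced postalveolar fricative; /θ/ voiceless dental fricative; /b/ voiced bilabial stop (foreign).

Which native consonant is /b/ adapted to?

/t/ is closest: same manner (stop), place distance 3 (bilabial→alveolar), voicing differs (+1); total 4. Next closest is /v/ at distance 5.

t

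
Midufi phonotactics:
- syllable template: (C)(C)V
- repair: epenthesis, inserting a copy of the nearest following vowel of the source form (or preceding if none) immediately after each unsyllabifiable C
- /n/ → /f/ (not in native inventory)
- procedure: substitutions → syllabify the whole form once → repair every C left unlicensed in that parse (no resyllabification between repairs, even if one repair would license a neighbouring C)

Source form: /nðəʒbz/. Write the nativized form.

fðəʒəbəzə

Substitution: /n/ → /f/, giving /fðəʒbz/.
Syllabifying with onset maximization leaves /ʒ/, /b/, /z/ stranded (no codas are permitted; onsets may contain at most 2 consonants).
Inserting the epenthetic vowel yields /ʒ/ → /ʒə/, /b/ → /bə/, /z/ → /zə/.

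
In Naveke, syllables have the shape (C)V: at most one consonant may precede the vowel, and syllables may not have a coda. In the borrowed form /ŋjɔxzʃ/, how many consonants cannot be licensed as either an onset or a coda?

4

The consonants /ŋ/, /x/, /z/, /ʃ/ cannot be parsed into a legal (C)V syllable (no codas are permitted; onsets are limited to one consonant).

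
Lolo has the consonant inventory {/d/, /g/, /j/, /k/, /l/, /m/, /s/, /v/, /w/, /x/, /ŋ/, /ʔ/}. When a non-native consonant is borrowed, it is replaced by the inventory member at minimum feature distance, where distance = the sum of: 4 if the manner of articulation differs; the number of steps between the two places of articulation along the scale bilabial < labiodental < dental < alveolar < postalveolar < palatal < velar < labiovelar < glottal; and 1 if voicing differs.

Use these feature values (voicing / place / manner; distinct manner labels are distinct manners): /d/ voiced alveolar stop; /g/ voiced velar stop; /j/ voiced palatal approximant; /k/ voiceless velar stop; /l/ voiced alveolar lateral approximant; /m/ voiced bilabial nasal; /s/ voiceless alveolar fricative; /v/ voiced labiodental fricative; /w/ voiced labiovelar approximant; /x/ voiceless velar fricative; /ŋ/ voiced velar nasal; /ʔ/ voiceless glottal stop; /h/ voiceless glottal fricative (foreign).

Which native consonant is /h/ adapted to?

x

/x/ is closest: same manner (fricative), place distance 2 (glottal→velar), same voicing; total 2. Next closest is /ʔ/ at distance 4.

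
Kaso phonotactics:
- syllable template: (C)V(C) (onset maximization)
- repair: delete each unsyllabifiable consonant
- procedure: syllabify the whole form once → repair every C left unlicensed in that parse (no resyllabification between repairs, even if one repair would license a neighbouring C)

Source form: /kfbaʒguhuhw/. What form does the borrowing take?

Syllabifying with onset maximization leaves /k/, /f/, /w/ stranded (at most one coda consonant is licensed; onsets are limited to one consonant).
Deletion applies to /k/, /f/, /w/.

baʒguhuh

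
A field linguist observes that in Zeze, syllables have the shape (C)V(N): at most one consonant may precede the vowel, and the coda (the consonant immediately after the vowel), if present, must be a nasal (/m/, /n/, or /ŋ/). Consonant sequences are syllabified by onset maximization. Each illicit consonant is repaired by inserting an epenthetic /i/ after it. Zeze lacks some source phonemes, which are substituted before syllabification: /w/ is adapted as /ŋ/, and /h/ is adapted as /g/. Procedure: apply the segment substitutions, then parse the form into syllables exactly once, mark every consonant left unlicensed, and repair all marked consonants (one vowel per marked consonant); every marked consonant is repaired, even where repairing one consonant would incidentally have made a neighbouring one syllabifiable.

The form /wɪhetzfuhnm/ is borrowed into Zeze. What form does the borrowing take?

ŋɪgetizifuginimi

Substitution: /w/ → /ŋ/, /h/ → /g/, giving /ŋɪgetzfugnm/.
The consonants /t/, /z/, /g/, /n/, /m/ cannot be parsed into a legal (C)V(N) syllable (only a nasal (/m/, /n/, or /ŋ/) is licensed in coda position; onsets are limited to one consonant).
Each unlicensed consonant becomes the onset of a new syllable: /t/ → /ti/, /z/ → /zi/, /g/ → /gi/, /n/ → /ni/, /m/ → /mi/.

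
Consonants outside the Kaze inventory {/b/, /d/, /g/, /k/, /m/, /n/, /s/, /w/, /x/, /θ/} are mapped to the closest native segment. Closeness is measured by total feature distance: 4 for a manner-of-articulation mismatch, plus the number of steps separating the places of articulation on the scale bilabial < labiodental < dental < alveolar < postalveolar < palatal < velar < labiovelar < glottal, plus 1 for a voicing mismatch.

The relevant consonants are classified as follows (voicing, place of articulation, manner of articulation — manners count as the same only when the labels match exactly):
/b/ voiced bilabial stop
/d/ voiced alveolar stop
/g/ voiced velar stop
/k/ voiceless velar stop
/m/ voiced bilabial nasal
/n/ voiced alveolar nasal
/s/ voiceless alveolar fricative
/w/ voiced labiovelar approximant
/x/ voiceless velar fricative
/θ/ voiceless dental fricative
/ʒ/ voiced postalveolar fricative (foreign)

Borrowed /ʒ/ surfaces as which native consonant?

s

/s/ is closest: same manner (fricative), place distance 1 (postalveolar→alveolar), voicing differs (+1); total 2. Next closest is /x/ at distance 3.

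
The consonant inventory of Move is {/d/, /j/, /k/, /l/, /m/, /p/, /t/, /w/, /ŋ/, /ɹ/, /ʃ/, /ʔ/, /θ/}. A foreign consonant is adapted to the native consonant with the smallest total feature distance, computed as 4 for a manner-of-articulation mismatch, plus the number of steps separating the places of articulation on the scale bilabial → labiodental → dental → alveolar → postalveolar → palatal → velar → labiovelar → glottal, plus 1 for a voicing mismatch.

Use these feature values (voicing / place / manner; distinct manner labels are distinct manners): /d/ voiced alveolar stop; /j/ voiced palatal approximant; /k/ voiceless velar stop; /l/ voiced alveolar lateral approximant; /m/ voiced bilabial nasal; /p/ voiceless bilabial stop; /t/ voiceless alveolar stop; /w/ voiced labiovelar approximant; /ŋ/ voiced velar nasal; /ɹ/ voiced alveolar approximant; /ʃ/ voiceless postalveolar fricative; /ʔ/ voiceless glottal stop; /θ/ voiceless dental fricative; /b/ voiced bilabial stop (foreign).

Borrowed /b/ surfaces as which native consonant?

/p/ is closest: same manner (stop), place distance 0 (bilabial→bilabial), voicing differs (+1); total 1. Next closest is /d/ at distance 3.

p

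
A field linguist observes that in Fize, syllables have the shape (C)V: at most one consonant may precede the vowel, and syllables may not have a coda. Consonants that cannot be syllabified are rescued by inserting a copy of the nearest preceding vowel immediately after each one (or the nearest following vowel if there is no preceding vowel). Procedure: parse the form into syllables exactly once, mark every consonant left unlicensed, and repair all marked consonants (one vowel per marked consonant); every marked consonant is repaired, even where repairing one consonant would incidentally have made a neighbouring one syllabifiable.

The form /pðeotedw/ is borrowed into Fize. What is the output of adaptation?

peðeotedewe

Syllabifying with onset maximization leaves /p/, /d/, /w/ stranded (no codas are permitted; onsets are limited to one consonant).
Inserting the epenthetic vowel yields /p/ → /pe/, /d/ → /de/, /w/ → /we/.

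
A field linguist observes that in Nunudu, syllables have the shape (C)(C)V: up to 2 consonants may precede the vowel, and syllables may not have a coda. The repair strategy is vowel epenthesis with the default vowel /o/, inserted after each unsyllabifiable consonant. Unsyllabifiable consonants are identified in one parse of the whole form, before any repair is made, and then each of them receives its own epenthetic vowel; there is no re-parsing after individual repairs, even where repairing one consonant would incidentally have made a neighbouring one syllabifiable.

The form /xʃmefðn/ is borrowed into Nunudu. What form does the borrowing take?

Under (C)(C)V, the unsyllabifiable consonants are /x/, /f/, /ð/, /n/ (no codas are permitted; onsets may contain at most 2 consonants).
Each unlicensed consonant becomes the onset of a new syllable: /x/ → /xo/, /f/ → /fo/, /ð/ → /ðo/, /n/ → /no/.

xoʃmefoðono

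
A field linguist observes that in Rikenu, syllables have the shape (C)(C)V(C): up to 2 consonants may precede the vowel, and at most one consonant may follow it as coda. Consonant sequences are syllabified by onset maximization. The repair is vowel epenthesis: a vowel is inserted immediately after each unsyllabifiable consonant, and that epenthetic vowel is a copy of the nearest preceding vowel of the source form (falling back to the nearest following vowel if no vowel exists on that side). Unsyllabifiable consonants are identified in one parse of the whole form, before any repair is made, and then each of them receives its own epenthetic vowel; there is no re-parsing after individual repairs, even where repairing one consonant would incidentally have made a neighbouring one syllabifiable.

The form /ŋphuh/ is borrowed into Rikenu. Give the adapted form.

ŋuphuh

Under (C)(C)V(C), the unsyllabifiable consonants are /ŋ/ (at most one coda consonant is licensed; onsets may contain at most 2 consonants).
Epenthesis after each stranded consonant: /ŋ/ → /ŋu/.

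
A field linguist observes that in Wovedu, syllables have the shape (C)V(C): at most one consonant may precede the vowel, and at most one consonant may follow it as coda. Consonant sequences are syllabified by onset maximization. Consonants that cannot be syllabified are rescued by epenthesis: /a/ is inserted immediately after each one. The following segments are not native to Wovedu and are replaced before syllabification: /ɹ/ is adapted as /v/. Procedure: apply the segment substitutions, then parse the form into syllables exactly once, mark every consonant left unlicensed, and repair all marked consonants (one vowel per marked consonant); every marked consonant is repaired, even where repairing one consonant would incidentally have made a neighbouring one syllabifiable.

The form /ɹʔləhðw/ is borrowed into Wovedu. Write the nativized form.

vaʔaləhðawa

Substitution: /ɹ/ → /v/, giving /vʔləhðw/.
Syllabifying with onset maximization leaves /v/, /ʔ/, /ð/, /w/ stranded (at most one coda consonant is licensed; onsets are limited to one consonant).
Epenthesis after each stranded consonant: /v/ → /va/, /ʔ/ → /ʔa/, /ð/ → /ða/, /w/ → /wa/.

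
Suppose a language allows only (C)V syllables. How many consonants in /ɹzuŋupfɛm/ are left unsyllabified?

3

Syllabifying with onset maximization leaves /ɹ/, /p/, /m/ stranded (no codas are permitted; onsets are limited to one consonant).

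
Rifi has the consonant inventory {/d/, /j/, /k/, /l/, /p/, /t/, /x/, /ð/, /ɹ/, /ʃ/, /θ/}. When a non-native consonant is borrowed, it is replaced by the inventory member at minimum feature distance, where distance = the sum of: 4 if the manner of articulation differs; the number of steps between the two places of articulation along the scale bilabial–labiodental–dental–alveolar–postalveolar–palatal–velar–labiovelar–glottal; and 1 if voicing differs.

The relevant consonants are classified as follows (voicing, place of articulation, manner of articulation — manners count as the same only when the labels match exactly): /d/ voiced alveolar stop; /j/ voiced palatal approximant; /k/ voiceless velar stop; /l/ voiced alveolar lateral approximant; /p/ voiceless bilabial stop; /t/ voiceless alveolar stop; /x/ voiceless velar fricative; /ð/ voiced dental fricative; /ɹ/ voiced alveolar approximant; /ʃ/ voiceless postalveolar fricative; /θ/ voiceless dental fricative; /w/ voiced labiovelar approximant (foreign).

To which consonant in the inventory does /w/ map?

j

/j/ is closest: same manner (approximant), place distance 2 (labiovelar→palatal), same voicing; total 2. Next closest is /ɹ/ at distance 4.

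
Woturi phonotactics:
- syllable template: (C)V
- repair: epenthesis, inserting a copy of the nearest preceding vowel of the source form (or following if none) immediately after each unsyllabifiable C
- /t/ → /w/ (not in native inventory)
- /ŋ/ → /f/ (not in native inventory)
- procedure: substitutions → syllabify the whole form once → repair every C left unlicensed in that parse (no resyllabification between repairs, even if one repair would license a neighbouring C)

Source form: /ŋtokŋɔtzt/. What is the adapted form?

fowokofɔwɔzɔwɔ

Substitution: /ŋ/ → /f/, /t/ → /w/, giving /fwokfɔwzw/.
The consonants /f/, /k/, /w/, /z/, /w/ cannot be parsed into a legal (C)V syllable (no codas are permitted; onsets are limited to one consonant).
Epenthesis after each stranded consonant: /f/ → /fo/, /k/ → /ko/, /w/ → /wɔ/, /z/ → /zɔ/, /w/ → /wɔ/.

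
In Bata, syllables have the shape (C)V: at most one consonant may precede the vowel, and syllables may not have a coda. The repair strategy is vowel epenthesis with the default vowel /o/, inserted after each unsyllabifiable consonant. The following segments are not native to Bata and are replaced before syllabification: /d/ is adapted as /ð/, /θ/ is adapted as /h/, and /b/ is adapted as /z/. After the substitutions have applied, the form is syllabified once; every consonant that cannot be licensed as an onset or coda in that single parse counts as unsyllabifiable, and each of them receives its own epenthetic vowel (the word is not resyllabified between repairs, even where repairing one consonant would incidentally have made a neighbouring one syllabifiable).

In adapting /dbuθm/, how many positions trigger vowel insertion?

After substitution the input is /ðzuhm/.
The unsyllabifiable consonants are /ð/, /h/, /m/; each receives one epenthetic vowel.

3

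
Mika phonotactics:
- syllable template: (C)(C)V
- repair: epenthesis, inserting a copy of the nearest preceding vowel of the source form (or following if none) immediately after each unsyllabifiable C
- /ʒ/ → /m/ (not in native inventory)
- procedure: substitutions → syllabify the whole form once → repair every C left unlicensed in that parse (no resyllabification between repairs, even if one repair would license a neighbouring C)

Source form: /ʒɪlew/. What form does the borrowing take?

mɪlewe

Substitution: /ʒ/ → /m/, giving /mɪlew/.
Under (C)(C)V, the unsyllabifiable consonants are /w/ (no codas are permitted; onsets may contain at most 2 consonants).
Inserting the epenthetic vowel yields /w/ → /we/.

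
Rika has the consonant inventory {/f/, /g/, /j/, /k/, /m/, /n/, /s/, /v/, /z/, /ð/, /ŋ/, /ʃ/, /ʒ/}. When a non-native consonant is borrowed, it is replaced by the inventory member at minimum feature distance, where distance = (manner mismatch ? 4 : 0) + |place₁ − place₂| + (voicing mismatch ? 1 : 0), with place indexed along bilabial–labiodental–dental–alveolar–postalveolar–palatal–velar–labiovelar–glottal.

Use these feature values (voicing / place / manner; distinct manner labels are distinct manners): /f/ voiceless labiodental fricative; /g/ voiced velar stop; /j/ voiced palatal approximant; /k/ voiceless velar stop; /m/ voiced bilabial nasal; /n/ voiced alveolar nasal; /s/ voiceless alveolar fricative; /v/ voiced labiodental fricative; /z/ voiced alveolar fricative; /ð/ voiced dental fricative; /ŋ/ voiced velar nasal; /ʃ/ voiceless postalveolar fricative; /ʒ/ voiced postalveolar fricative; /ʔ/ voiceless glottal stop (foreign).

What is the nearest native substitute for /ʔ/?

/k/ is closest: same manner (stop), place distance 2 (glottal→velar), same voicing; total 2. Next closest is /g/ at distance 3.

k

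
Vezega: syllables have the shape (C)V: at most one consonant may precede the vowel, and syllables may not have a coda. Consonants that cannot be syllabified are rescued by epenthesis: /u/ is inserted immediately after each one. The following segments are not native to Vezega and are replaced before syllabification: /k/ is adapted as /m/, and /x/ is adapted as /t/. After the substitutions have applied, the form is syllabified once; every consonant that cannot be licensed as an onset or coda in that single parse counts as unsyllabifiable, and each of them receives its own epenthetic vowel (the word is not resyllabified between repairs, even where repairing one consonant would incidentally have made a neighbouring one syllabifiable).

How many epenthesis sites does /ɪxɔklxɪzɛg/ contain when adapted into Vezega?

3

After substitution the input is /ɪtɔmltɪzɛg/.
The unsyllabifiable consonants are /m/, /l/, /g/; each receives one epenthetic vowel.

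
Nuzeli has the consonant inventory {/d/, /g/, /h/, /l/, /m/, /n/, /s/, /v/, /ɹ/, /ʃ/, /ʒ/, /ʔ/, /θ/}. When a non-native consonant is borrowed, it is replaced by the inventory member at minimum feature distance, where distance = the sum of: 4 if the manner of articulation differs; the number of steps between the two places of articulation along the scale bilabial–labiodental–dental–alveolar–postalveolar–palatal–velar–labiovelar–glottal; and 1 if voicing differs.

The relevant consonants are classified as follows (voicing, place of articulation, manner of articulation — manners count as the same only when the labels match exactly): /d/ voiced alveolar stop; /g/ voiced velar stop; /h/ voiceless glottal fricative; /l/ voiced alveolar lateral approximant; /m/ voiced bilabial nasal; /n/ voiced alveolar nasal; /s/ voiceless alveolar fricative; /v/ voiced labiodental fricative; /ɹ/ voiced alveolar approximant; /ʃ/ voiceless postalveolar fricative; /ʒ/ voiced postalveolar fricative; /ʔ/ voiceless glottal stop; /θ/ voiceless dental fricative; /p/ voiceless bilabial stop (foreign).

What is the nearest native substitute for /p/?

d

/d/ is closest: same manner (stop), place distance 3 (bilabial→alveolar), voicing differs (+1); total 4. Next closest is /m/ at distance 5.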